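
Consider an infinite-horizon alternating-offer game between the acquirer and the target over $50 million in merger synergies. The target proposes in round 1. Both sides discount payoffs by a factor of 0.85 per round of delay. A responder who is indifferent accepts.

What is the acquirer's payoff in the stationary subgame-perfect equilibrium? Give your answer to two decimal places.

When the target proposes, the acquirer accepts any offer worth at least 0.85 times what the acquirer would get by proposing next round; and vice versa.
This gives x = 50 − 0.85y and y = 50 − 0.85x, where x and y are each side's share when it proposes.
Hence (1 − 0.85·0.85)x = 50(1 − 0.85), i.e. 0.2775·x = 7.5.
x ≈ 27.0270; the acquirer's share is 50 − x ≈ 22.9730.

22.97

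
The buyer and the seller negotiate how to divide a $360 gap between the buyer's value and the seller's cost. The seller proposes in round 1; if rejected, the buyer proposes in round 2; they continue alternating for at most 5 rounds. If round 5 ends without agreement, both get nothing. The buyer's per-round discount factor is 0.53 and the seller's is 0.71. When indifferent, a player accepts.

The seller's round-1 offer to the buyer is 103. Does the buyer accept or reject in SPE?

Work out the buyer's continuation value if the offer is rejected.
Round 5 (the seller proposes): the buyer will accept anything ≥ 0, so the seller offers 0 and keeps 360.
Round 4 (the buyer proposes): the seller can get 360 next round, worth 0.71 × 360 = 255.6 now. The buyer offers 255.6 and keeps 360 − 255.6 = 104.4.
Round 3 (the seller proposes): the buyer can get 104.4 next round, worth 0.53 × 104.4 = 55.332 now. The seller offers 55.332 and keeps 360 − 55.332 = 304.668.
Round 2 (the buyer proposes): the seller can get 304.668 next round, worth 0.71 × 304.668 = 216.31428 now. The buyer offers 216.31428 and keeps 360 − 216.31428 = 143.68572.
So by rejecting in round 1, the buyer gets 143.68572 next round, worth 0.53 × 143.68572 = 76.1534316 now.
Offer 103 ≥ 76.1534316, so the buyer accepts.

Accept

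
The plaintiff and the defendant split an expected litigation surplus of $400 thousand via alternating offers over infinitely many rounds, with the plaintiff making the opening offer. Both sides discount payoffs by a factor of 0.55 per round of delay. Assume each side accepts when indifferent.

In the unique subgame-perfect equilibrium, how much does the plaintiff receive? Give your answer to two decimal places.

Let x be the plaintiff's share when the plaintiff proposes and y be the defendant's share when the defendant proposes.
The defendant accepts iff offered ≥ 0.55·y, so x = 400 − 0.55y. Symmetrically y = 400 − 0.55x.
Substituting: x = 400 − 0.55(400 − 0.55x), giving x(1 − 0.55·0.55) = 400(1 − 0.55).
So x = 400 × 0.45 / 0.6975 ≈ 258.0645, and the defendant receives 400 − x ≈ 141.9355.

258.06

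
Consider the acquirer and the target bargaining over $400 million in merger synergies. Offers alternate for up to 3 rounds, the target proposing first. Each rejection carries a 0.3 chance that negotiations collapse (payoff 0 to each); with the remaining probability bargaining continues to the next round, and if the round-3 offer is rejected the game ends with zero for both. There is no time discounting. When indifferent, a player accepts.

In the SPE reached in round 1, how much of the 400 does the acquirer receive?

84

By backward induction:
Round 3 (the target proposes): the acquirer will accept anything ≥ 0, so the target offers 0 and keeps 400.
Round 2 (the acquirer proposes): rejecting gives the target an expected 0.7 × 400 = 280, so the acquirer offers 280, keeping 120.
Round 1 (the target proposes): rejecting gives the acquirer an expected 0.7 × 120 = 84, so the target offers 84, keeping 316.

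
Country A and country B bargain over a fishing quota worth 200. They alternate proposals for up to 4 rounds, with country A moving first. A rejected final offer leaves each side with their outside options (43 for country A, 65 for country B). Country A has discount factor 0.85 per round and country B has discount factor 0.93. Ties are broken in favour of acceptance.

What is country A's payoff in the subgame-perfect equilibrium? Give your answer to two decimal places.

56.68

Round 4 (country B proposes): country A gets 43 if talks fail, so country B offers 43 and keeps 157.
Round 3 (country A proposes): country B can get 157 next round, worth 0.93 × 157 = 146.01 now. Country A offers 146.01 and keeps 200 − 146.01 = 53.99.
Round 2 (country B proposes): country A can get 53.99 next round, worth 0.85 × 53.99 = 45.8915 now; country B offers that and keeps 154.1085.
Round 1 (country A proposes): country B can get 154.1085 next round, worth 0.93 × 154.1085 = 143.320905 now; country A offers that and keeps 56.679095.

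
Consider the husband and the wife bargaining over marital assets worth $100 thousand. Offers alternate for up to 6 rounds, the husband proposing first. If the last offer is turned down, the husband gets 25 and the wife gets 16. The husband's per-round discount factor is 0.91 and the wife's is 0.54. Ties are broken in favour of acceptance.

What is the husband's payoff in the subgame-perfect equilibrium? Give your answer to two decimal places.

Work backward from the last round.
Round 6 (the wife proposes): the husband gets 25 if talks fail, so the wife offers 25 and keeps 75.
Round 5 (the husband proposes): the wife can get 75 next round, worth 0.54 × 75 = 40.5 now, so the husband offers 40.5, keeping 59.5.
Round 4 (the wife proposes): the husband can get 59.5 next round, worth 0.91 × 59.5 = 54.145 now. The wife offers 54.145 and keeps 100 − 54.145 = 45.855.
Round 3 (the husband proposes): the wife can get 45.855 next round, worth 0.54 × 45.855 = 24.7617 now. The husband offers 24.7617 and keeps 100 − 24.7617 = 75.2383.
Round 2 (the wife proposes): the husband can get 75.2383 next round, worth 0.91 × 75.2383 = 68.466853 now; the wife offers that and keeps 31.533147.
Round 1 (the husband proposes): the wife can get 31.533147 next round, worth 0.54 × 31.533147 = 17.02789938 now. The husband offers 17.02789938 and keeps 100 − 17.02789938 = 82.97210062.

82.97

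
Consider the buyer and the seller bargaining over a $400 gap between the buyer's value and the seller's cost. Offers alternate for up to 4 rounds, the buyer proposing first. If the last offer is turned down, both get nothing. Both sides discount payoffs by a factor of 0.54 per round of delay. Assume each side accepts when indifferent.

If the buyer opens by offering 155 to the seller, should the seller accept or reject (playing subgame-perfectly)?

Round 4 (the seller proposes): the buyer will accept anything ≥ 0, so the seller offers 0 and keeps 400.
Round 3 (the buyer proposes): the seller can get 400 next round, worth 0.54 × 400 = 216 now. The buyer offers 216 and keeps 400 − 216 = 184.
Round 2 (the seller proposes): the buyer can get 184 next round, worth 0.54 × 184 = 99.36 now. The seller offers 99.36 and keeps 400 − 99.36 = 300.64.
So by rejecting in round 1, the seller gets 300.64 next round, worth 0.54 × 300.64 = 162.3456 now.
Offer 155 < 162.3456, so the seller rejects.

Reject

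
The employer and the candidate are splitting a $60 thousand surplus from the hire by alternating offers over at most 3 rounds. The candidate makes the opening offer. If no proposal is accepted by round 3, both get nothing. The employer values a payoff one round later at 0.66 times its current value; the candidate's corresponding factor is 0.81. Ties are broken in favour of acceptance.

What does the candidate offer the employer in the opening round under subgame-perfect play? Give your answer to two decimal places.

Round 3 (the candidate proposes): rejection yields 0 for the employer; the candidate offers 0 and keeps 60.
Round 2 (the employer proposes): the candidate can get 60 next round, worth 0.81 × 60 = 48.6 now; the employer offers that and keeps 11.4.
Round 1 (the candidate proposes): the employer can get 11.4 next round, worth 0.66 × 11.4 = 7.524 now, so the candidate offers 7.524, keeping 52.476.

7.52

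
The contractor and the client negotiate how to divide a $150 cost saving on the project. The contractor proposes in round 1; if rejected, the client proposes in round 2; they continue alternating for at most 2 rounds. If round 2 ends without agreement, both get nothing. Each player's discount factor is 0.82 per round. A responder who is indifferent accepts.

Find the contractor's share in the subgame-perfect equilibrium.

27

By backward induction:
Round 2 (the client proposes): rejection yields 0 for the contractor; the client offers 0 and keeps 150.
Round 1 (the contractor proposes): the client can get 150 next round, worth 0.82 × 150 = 123 now, so the contractor offers 123, keeping 27.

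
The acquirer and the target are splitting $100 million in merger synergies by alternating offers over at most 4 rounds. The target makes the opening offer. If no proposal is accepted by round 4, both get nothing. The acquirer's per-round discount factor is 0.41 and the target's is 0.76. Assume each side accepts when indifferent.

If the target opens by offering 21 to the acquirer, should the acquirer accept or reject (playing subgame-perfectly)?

Reject

Round 4 (the acquirer proposes): the target will accept anything ≥ 0, so the acquirer offers 0 and keeps 100.
Round 3 (the target proposes): the acquirer can get 100 next round, worth 0.41 × 100 = 41 now. The target offers 41 and keeps 100 − 41 = 59.
Round 2 (the acquirer proposes): the target can get 59 next round, worth 0.76 × 59 = 44.84 now; the acquirer offers that and keeps 55.16.
So by rejecting in round 1, the acquirer gets 55.16 next round, worth 0.41 × 55.16 = 22.6156 now.
Offer 21 < 22.6156, so the acquirer rejects.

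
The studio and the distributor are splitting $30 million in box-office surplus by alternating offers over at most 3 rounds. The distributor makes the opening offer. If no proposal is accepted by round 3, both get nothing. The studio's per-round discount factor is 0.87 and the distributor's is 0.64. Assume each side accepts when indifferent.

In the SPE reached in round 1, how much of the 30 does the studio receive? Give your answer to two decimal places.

9.40

Round 3 (the distributor proposes): rejection yields 0 for the studio; the distributor offers 0 and keeps 30.
Round 2 (the studio proposes): the distributor can get 30 next round, worth 0.64 × 30 = 19.2 now. The studio offers 19.2 and keeps 30 − 19.2 = 10.8.
Round 1 (the distributor proposes): the studio can get 10.8 next round, worth 0.87 × 10.8 = 9.396 now, so the distributor offers 9.396, keeping 20.604.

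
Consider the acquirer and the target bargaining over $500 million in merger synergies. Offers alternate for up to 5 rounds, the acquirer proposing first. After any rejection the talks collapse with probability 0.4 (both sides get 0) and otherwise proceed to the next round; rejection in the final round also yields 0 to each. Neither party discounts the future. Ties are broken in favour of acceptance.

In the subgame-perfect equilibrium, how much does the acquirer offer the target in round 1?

Round 5 (the acquirer proposes): rejection yields 0 for the target; the acquirer offers 0 and keeps 500.
Round 4 (the target proposes): rejecting gives the acquirer an expected 0.6 × 500 = 300. The target offers 300 and keeps 500 − 300 = 200.
Round 3 (the acquirer proposes): rejecting gives the target an expected 0.6 × 200 = 120. The acquirer offers 120 and keeps 500 − 120 = 380.
Round 2 (the target proposes): rejecting gives the acquirer an expected 0.6 × 380 = 228. The target offers 228 and keeps 500 − 228 = 272.
Round 1 (the acquirer proposes): rejecting gives the target an expected 0.6 × 272 = 163.2. The acquirer offers 163.2 and keeps 500 − 163.2 = 336.8.

163.2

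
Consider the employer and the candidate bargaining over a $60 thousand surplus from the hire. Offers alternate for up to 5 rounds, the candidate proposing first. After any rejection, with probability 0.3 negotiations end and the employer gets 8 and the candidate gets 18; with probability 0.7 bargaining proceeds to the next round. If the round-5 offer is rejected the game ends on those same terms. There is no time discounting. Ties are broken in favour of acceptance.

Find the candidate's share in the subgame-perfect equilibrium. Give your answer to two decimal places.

Round 5 (the candidate proposes): the employer gets 8 if talks fail, so the candidate offers 8 and keeps 52.
Round 4 (the employer proposes): rejecting gives the candidate an expected 0.7 × 52 + 0.3 × 18 = 41.8, so the employer offers 41.8, keeping 18.2.
Round 3 (the candidate proposes): rejecting gives the employer an expected 0.7 × 18.2 + 0.3 × 8 = 15.14, so the candidate offers 15.14, keeping 44.86.
Round 2 (the employer proposes): rejecting gives the candidate an expected 0.7 × 44.86 + 0.3 × 18 = 36.802; the employer offers that and keeps 23.198.
Round 1 (the candidate proposes): rejecting gives the employer an expected 0.7 × 23.198 + 0.3 × 8 = 18.6386. The candidate offers 18.6386 and keeps 60 − 18.6386 = 41.3614.

41.36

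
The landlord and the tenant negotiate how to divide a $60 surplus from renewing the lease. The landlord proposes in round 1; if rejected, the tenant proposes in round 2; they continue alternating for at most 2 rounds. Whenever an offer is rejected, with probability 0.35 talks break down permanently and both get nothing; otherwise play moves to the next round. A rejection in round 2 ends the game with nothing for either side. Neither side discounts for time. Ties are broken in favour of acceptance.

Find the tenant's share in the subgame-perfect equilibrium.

Round 2 (the tenant proposes): rejection yields 0 for the landlord; the tenant offers 0 and keeps 60.
Round 1 (the landlord proposes): rejecting gives the tenant an expected 0.65 × 60 = 39. The landlord offers 39 and keeps 60 − 39 = 21.

39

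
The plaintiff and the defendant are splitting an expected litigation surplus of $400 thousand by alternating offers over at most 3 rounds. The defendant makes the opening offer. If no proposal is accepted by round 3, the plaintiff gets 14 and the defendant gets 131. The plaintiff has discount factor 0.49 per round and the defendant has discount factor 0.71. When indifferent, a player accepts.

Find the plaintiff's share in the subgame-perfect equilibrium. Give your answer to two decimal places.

Round 3 (the defendant proposes): the plaintiff gets 14 if talks fail, so the defendant offers 14 and keeps 386.
Round 2 (the plaintiff proposes): the defendant can get 386 next round, worth 0.71 × 386 = 274.06 now; the plaintiff offers that and keeps 125.94.
Round 1 (the defendant proposes): the plaintiff can get 125.94 next round, worth 0.49 × 125.94 = 61.7106 now; the defendant offers that and keeps 338.2894.

61.71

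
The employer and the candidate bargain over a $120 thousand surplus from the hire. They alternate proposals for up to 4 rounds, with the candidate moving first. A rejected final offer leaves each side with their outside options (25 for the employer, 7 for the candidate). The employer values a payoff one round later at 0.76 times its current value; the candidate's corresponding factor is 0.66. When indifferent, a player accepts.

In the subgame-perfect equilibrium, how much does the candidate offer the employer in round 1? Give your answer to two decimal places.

Round 4 (the employer proposes): the candidate gets 7 if talks fail, so the employer offers 7 and keeps 113.
Round 3 (the candidate proposes): the employer can get 113 next round, worth 0.76 × 113 = 85.88 now, so the candidate offers 85.88, keeping 34.12.
Round 2 (the employer proposes): the candidate can get 34.12 next round, worth 0.66 × 34.12 = 22.5192 now; the employer offers that and keeps 97.4808.
Round 1 (the candidate proposes): the employer can get 97.4808 next round, worth 0.76 × 97.4808 = 74.085408 now; the candidate offers that and keeps 45.914592.

74.09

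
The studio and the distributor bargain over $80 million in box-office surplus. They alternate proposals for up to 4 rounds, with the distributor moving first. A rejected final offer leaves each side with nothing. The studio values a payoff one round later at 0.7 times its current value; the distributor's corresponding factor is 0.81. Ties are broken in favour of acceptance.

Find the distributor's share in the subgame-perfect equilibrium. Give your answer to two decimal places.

37.61

Round 4 (the studio proposes): rejection yields 0 for the distributor; the studio offers 0 and keeps 80.
Round 3 (the distributor proposes): the studio can get 80 next round, worth 0.7 × 80 = 56 now, so the distributor offers 56, keeping 24.
Round 2 (the studio proposes): the distributor can get 24 next round, worth 0.81 × 24 = 19.44 now; the studio offers that and keeps 60.56.
Round 1 (the distributor proposes): the studio can get 60.56 next round, worth 0.7 × 60.56 = 42.392 now. The distributor offers 42.392 and keeps 80 − 42.392 = 37.608.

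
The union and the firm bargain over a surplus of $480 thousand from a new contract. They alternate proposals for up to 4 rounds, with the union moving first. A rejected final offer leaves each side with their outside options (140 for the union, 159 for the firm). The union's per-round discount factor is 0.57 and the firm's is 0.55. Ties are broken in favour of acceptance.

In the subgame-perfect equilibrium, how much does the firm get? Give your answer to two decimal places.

Round 4 (the firm proposes): the union gets 140 if talks fail, so the firm offers 140 and keeps 340.
Round 3 (the union proposes): the firm can get 340 next round, worth 0.55 × 340 = 187 now; the union offers that and keeps 293.
Round 2 (the firm proposes): the union can get 293 next round, worth 0.57 × 293 = 167.01 now; the firm offers that and keeps 312.99.
Round 1 (the union proposes): the firm can get 312.99 next round, worth 0.55 × 312.99 = 172.1445 now; the union offers that and keeps 307.8555.

172.14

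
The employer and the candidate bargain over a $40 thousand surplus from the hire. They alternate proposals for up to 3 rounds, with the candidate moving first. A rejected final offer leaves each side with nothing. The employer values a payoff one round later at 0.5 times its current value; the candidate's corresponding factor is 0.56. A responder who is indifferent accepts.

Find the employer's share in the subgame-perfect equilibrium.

8.8

Work backward from the last round.
Round 3 (the candidate proposes): rejection yields 0 for the employer; the candidate offers 0 and keeps 40.
Round 2 (the employer proposes): the candidate can get 40 next round, worth 0.56 × 40 = 22.4 now, so the employer offers 22.4, keeping 17.6.
Round 1 (the candidate proposes): the employer can get 17.6 next round, worth 0.5 × 17.6 = 8.8 now; the candidate offers that and keeps 31.2.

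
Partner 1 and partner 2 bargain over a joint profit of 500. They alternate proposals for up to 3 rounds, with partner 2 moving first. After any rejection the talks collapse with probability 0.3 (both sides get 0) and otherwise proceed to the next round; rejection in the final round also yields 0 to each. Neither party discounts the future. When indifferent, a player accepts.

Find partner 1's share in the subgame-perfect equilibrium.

105

By backward induction:
Round 3 (partner 2 proposes): rejection yields 0 for partner 1; partner 2 offers 0 and keeps 500.
Round 2 (partner 1 proposes): rejecting gives partner 2 an expected 0.7 × 500 = 350; partner 1 offers that and keeps 150.
Round 1 (partner 2 proposes): rejecting gives partner 1 an expected 0.7 × 150 = 105. Partner 2 offers 105 and keeps 500 − 105 = 395.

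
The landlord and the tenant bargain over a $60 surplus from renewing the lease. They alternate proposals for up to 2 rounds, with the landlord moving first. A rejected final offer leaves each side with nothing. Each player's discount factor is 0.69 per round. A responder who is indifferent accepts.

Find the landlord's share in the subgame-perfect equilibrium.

Round 2 (the tenant proposes): the landlord will accept anything ≥ 0, so the tenant offers 0 and keeps 60.
Round 1 (the landlord proposes): the tenant can get 60 next round, worth 0.69 × 60 = 41.4 now, so the landlord offers 41.4, keeping 18.6.

18.6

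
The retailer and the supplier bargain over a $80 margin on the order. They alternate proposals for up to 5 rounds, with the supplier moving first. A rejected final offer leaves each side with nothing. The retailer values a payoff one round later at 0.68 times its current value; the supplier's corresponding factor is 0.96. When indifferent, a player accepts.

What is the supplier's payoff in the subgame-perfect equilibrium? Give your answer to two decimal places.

Round 5 (the supplier proposes): rejection yields 0 for the retailer; the supplier offers 0 and keeps 80.
Round 4 (the retailer proposes): the supplier can get 80 next round, worth 0.96 × 80 = 76.8 now; the retailer offers that and keeps 3.2.
Round 3 (the supplier proposes): the retailer can get 3.2 next round, worth 0.68 × 3.2 = 2.176 now. The supplier offers 2.176 and keeps 80 − 2.176 = 77.824.
Round 2 (the retailer proposes): the supplier can get 77.824 next round, worth 0.96 × 77.824 = 74.71104 now. The retailer offers 74.71104 and keeps 80 − 74.71104 = 5.28896.
Round 1 (the supplier proposes): the retailer can get 5.28896 next round, worth 0.68 × 5.28896 = 3.5964928 now. The supplier offers 3.5964928 and keeps 80 − 3.5964928 = 76.4035072.

76.40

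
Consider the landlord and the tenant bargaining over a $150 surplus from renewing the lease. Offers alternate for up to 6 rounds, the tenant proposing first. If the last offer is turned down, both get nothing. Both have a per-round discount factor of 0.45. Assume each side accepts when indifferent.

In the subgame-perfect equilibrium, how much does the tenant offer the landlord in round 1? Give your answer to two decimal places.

By backward induction:
Round 6 (the landlord proposes): rejection yields 0 for the tenant; the landlord offers 0 and keeps 150.
Round 5 (the tenant proposes): the landlord can get 150 next round, worth 0.45 × 150 = 67.5 now; the tenant offers that and keeps 82.5.
Round 4 (the landlord proposes): the tenant can get 82.5 next round, worth 0.45 × 82.5 = 37.125 now, so the landlord offers 37.125, keeping 112.875.
Round 3 (the tenant proposes): the landlord can get 112.875 next round, worth 0.45 × 112.875 = 50.79375 now; the tenant offers that and keeps 99.20625.
Round 2 (the landlord proposes): the tenant can get 99.20625 next round, worth 0.45 × 99.20625 = 44.6428125 now, so the landlord offers 44.6428125, keeping 105.3571875.
Round 1 (the tenant proposes): the landlord can get 105.3571875 next round, worth 0.45 × 105.3571875 = 47.410734375 now, so the tenant offers 47.410734375, keeping 102.589265625.

47.41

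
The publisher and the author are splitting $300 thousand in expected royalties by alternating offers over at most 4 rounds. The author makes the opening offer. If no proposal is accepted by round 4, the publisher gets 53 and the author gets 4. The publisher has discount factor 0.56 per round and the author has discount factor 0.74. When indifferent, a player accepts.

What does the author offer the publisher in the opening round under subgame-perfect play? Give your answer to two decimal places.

112.37

Round 4 (the publisher proposes): the author gets 4 if talks fail, so the publisher offers 4 and keeps 296.
Round 3 (the author proposes): the publisher can get 296 next round, worth 0.56 × 296 = 165.76 now; the author offers that and keeps 134.24.
Round 2 (the publisher proposes): the author can get 134.24 next round, worth 0.74 × 134.24 = 99.3376 now. The publisher offers 99.3376 and keeps 300 − 99.3376 = 200.6624.
Round 1 (the author proposes): the publisher can get 200.6624 next round, worth 0.56 × 200.6624 = 112.370944 now. The author offers 112.370944 and keeps 300 − 112.370944 = 187.629056.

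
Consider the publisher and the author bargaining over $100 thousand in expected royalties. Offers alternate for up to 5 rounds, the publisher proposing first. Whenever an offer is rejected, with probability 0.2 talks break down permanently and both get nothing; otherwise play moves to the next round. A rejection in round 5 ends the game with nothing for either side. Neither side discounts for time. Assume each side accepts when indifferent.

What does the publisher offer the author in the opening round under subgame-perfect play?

26.24

Round 5 (the publisher proposes): the author will accept anything ≥ 0, so the publisher offers 0 and keeps 100.
Round 4 (the author proposes): rejecting gives the publisher an expected 0.8 × 100 = 80; the author offers that and keeps 20.
Round 3 (the publisher proposes): rejecting gives the author an expected 0.8 × 20 = 16, so the publisher offers 16, keeping 84.
Round 2 (the author proposes): rejecting gives the publisher an expected 0.8 × 84 = 67.2, so the author offers 67.2, keeping 32.8.
Round 1 (the publisher proposes): rejecting gives the author an expected 0.8 × 32.8 = 26.24. The publisher offers 26.24 and keeps 100 − 26.24 = 73.76.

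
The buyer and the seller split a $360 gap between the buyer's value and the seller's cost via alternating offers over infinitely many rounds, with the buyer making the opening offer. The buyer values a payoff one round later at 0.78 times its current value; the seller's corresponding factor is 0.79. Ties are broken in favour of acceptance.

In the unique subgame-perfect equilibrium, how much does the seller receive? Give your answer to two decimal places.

163.02

When the buyer proposes, the seller accepts any offer worth at least 0.79 times what the seller would get by proposing next round; and vice versa.
This gives x = 360 − 0.79y and y = 360 − 0.78x, where x and y are each side's share when it proposes.
Hence (1 − 0.79·0.78)x = 360(1 − 0.79), i.e. 0.3838·x = 75.6.
x ≈ 196.9776; the seller's share is 360 − x ≈ 163.0224.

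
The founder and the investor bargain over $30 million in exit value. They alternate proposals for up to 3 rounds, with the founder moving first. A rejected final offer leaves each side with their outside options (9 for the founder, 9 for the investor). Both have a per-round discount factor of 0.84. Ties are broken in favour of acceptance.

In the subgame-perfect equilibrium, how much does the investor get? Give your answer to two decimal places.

10.38

Round 3 (the founder proposes): the investor gets 9 if talks fail, so the founder offers 9 and keeps 21.
Round 2 (the investor proposes): the founder can get 21 next round, worth 0.84 × 21 = 17.64 now, so the investor offers 17.64, keeping 12.36.
Round 1 (the founder proposes): the investor can get 12.36 next round, worth 0.84 × 12.36 = 10.3824 now. The founder offers 10.3824 and keeps 30 − 10.3824 = 19.6176.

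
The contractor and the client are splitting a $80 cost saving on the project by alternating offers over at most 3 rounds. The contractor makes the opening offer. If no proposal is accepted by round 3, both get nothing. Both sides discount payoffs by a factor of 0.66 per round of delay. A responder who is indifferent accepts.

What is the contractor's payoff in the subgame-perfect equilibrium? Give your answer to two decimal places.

62.05

Round 3 (the contractor proposes): rejection yields 0 for the client; the contractor offers 0 and keeps 80.
Round 2 (the client proposes): the contractor can get 80 next round, worth 0.66 × 80 = 52.8 now, so the client offers 52.8, keeping 27.2.
Round 1 (the contractor proposes): the client can get 27.2 next round, worth 0.66 × 27.2 = 17.952 now; the contractor offers that and keeps 62.048.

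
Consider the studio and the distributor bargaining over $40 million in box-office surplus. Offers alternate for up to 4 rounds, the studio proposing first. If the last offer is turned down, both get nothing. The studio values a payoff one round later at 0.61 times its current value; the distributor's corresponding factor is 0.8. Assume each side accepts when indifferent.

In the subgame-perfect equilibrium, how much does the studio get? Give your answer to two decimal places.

Round 4 (the distributor proposes): rejection yields 0 for the studio; the distributor offers 0 and keeps 40.
Round 3 (the studio proposes): the distributor can get 40 next round, worth 0.8 × 40 = 32 now, so the studio offers 32, keeping 8.
Round 2 (the distributor proposes): the studio can get 8 next round, worth 0.61 × 8 = 4.88 now; the distributor offers that and keeps 35.12.
Round 1 (the studio proposes): the distributor can get 35.12 next round, worth 0.8 × 35.12 = 28.096 now. The studio offers 28.096 and keeps 40 − 28.096 = 11.904.

11.90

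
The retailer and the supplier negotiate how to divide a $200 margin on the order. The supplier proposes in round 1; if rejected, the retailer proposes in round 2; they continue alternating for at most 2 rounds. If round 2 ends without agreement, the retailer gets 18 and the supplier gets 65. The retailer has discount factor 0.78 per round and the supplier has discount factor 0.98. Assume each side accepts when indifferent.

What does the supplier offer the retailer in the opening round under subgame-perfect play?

Round 2 (the retailer proposes): the supplier gets 65 if talks fail, so the retailer offers 65 and keeps 135.
Round 1 (the supplier proposes): the retailer can get 135 next round, worth 0.78 × 135 = 105.3 now; the supplier offers that and keeps 94.7.

105.3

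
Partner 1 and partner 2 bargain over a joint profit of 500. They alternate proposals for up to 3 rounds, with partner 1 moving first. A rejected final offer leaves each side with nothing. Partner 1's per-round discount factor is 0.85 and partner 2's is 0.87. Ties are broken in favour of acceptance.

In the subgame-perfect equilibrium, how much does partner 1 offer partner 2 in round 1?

Round 3 (partner 1 proposes): partner 2 will accept anything ≥ 0, so partner 1 offers 0 and keeps 500.
Round 2 (partner 2 proposes): partner 1 can get 500 next round, worth 0.85 × 500 = 425 now. Partner 2 offers 425 and keeps 500 − 425 = 75.
Round 1 (partner 1 proposes): partner 2 can get 75 next round, worth 0.87 × 75 = 65.25 now. Partner 1 offers 65.25 and keeps 500 − 65.25 = 434.75.

65.25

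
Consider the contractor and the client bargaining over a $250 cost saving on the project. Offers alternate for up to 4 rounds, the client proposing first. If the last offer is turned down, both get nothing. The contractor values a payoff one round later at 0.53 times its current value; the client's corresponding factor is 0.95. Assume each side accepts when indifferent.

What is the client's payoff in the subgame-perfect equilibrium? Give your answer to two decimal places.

Work backward from the last round.
Round 4 (the contractor proposes): the client will accept anything ≥ 0, so the contractor offers 0 and keeps 250.
Round 3 (the client proposes): the contractor can get 250 next round, worth 0.53 × 250 = 132.5 now; the client offers that and keeps 117.5.
Round 2 (the contractor proposes): the client can get 117.5 next round, worth 0.95 × 117.5 = 111.625 now, so the contractor offers 111.625, keeping 138.375.
Round 1 (the client proposes): the contractor can get 138.375 next round, worth 0.53 × 138.375 = 73.33875 now. The client offers 73.33875 and keeps 250 − 73.33875 = 176.66125.

176.66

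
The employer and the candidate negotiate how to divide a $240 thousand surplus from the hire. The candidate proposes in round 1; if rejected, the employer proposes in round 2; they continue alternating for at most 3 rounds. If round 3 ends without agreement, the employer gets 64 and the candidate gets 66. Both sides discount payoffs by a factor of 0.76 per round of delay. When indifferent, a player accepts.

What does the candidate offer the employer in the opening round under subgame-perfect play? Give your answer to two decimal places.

80.74

Solve by backward induction from round 3.
Round 3 (the candidate proposes): the employer gets 64 if talks fail, so the candidate offers 64 and keeps 176.
Round 2 (the employer proposes): the candidate can get 176 next round, worth 0.76 × 176 = 133.76 now, so the employer offers 133.76, keeping 106.24.
Round 1 (the candidate proposes): the employer can get 106.24 next round, worth 0.76 × 106.24 = 80.7424 now, so the candidate offers 80.7424, keeping 159.2576.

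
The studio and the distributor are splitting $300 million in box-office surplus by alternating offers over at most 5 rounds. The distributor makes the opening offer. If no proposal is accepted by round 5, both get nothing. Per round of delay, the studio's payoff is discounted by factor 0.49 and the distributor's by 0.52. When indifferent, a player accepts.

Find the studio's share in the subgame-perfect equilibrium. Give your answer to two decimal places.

88.54

Round 5 (the distributor proposes): rejection yields 0 for the studio; the distributor offers 0 and keeps 300.
Round 4 (the studio proposes): the distributor can get 300 next round, worth 0.52 × 300 = 156 now. The studio offers 156 and keeps 300 − 156 = 144.
Round 3 (the distributor proposes): the studio can get 144 next round, worth 0.49 × 144 = 70.56 now, so the distributor offers 70.56, keeping 229.44.
Round 2 (the studio proposes): the distributor can get 229.44 next round, worth 0.52 × 229.44 = 119.3088 now; the studio offers that and keeps 180.6912.
Round 1 (the distributor proposes): the studio can get 180.6912 next round, worth 0.49 × 180.6912 = 88.538688 now; the distributor offers that and keeps 211.461312.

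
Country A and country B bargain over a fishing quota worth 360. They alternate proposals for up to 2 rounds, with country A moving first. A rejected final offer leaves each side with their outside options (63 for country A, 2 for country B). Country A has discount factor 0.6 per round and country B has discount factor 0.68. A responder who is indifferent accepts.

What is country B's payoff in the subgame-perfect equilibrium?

201.96

Round 2 (country B proposes): country A gets 63 if talks fail, so country B offers 63 and keeps 297.
Round 1 (country A proposes): country B can get 297 next round, worth 0.68 × 297 = 201.96 now; country A offers that and keeps 158.04.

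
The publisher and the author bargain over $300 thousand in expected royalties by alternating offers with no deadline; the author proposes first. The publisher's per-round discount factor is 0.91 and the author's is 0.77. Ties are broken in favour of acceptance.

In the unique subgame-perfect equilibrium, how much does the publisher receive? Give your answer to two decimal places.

209.79

In a stationary SPE each proposer offers the other exactly their discounted continuation value.
If the author keeps x when proposing and the publisher keeps y when proposing, then x = 300 − 0.91y and y = 300 − 0.77x.
Solving: x = 300(1 − 0.91) / (1 − 0.77·0.91) = 27 / 0.2993 ≈ 90.2105.
The publisher gets 300 − 90.2105 ≈ 209.7895.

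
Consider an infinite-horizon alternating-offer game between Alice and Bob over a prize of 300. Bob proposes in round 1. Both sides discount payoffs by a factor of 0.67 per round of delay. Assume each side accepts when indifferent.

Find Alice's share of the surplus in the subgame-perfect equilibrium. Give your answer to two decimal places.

120.36

In a stationary SPE each proposer offers the other exactly their discounted continuation value.
If Bob keeps x when proposing and Alice keeps y when proposing, then x = 300 − 0.67y and y = 300 − 0.67x.
Solving: x = 300(1 − 0.67) / (1 − 0.67·0.67) = 99 / 0.5511 ≈ 179.6407.
Alice gets 300 − 179.6407 ≈ 120.3593.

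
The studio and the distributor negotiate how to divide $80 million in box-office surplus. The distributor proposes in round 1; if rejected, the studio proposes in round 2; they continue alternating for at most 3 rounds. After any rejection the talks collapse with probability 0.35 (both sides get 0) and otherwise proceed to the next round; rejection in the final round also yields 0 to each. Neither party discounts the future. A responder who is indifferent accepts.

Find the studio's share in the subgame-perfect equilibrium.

By backward induction:
Round 3 (the distributor proposes): the studio will accept anything ≥ 0, so the distributor offers 0 and keeps 80.
Round 2 (the studio proposes): rejecting gives the distributor an expected 0.65 × 80 = 52. The studio offers 52 and keeps 80 − 52 = 28.
Round 1 (the distributor proposes): rejecting gives the studio an expected 0.65 × 28 = 18.2, so the distributor offers 18.2, keeping 61.8.

18.2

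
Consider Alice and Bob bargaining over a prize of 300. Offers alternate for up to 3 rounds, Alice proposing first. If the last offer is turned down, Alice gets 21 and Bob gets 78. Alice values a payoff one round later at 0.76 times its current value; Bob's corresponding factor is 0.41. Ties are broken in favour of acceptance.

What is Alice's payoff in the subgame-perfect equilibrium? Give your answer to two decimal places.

Round 3 (Alice proposes): Bob gets 78 if talks fail, so Alice offers 78 and keeps 222.
Round 2 (Bob proposes): Alice can get 222 next round, worth 0.76 × 222 = 168.72 now, so Bob offers 168.72, keeping 131.28.
Round 1 (Alice proposes): Bob can get 131.28 next round, worth 0.41 × 131.28 = 53.8248 now. Alice offers 53.8248 and keeps 300 − 53.8248 = 246.1752.

246.18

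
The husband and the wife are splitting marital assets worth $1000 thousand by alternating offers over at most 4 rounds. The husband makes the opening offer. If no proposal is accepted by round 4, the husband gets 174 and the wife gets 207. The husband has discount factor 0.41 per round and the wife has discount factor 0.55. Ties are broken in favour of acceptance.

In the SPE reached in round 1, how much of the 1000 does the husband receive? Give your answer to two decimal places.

Round 4 (the wife proposes): the husband gets 174 if talks fail, so the wife offers 174 and keeps 826.
Round 3 (the husband proposes): the wife can get 826 next round, worth 0.55 × 826 = 454.3 now. The husband offers 454.3 and keeps 1000 − 454.3 = 545.7.
Round 2 (the wife proposes): the husband can get 545.7 next round, worth 0.41 × 545.7 = 223.737 now. The wife offers 223.737 and keeps 1000 − 223.737 = 776.263.
Round 1 (the husband proposes): the wife can get 776.263 next round, worth 0.55 × 776.263 = 426.94465 now, so the husband offers 426.94465, keeping 573.05535.

573.06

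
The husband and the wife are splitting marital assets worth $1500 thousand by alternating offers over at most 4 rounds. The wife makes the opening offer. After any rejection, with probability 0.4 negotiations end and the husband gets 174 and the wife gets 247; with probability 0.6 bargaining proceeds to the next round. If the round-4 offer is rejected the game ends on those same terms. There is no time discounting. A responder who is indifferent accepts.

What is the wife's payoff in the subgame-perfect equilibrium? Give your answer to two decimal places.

833.98

Round 4 (the husband proposes): the wife gets 247 if talks fail, so the husband offers 247 and keeps 1253.
Round 3 (the wife proposes): rejecting gives the husband an expected 0.6 × 1253 + 0.4 × 174 = 821.4, so the wife offers 821.4, keeping 678.6.
Round 2 (the husband proposes): rejecting gives the wife an expected 0.6 × 678.6 + 0.4 × 247 = 505.96, so the husband offers 505.96, keeping 994.04.
Round 1 (the wife proposes): rejecting gives the husband an expected 0.6 × 994.04 + 0.4 × 174 = 666.024, so the wife offers 666.024, keeping 833.976.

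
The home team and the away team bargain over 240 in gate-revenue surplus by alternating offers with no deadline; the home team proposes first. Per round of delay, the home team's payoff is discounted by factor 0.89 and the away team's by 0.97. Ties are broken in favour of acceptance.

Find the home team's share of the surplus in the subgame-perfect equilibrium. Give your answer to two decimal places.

When the home team proposes, the away team accepts any offer worth at least 0.97 times what the away team would get by proposing next round; and vice versa.
This gives x = 240 − 0.97y and y = 240 − 0.89x, where x and y are each side's share when it proposes.
Hence (1 − 0.97·0.89)x = 240(1 − 0.97), i.e. 0.1367·x = 7.2.
x ≈ 52.6701; the away team's share is 240 − x ≈ 187.3299.

52.67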